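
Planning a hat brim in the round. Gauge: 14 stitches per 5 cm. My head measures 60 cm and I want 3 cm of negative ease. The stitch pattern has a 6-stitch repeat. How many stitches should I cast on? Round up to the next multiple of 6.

Finished = 60 − 3 = 57 cm.
14 / 5 = 2.8 sts/cm.
57 × 2.8 = 159.60 sts.
Next multiple of 6: 162.

162 stitches.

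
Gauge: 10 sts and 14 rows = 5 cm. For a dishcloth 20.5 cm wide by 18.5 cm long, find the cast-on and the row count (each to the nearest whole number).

Stitch gauge = 10/5 = 2 sts/cm; 20.5 × 2 = 41.00 → 41 sts.
Row gauge = 14/5 = 2.8 rows/cm; 18.5 × 2.8 = 51.80 → 52 rows.

Cast on 41 stitches and work 52 rows.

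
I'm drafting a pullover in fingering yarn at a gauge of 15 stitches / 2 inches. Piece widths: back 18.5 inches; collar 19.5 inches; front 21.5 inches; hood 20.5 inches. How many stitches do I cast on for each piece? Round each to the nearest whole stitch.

Rate = 15/2 = 7.5 sts per in.
back: 18.5 × 7.5 = 138.75 → 139.
collar: 19.5 × 7.5 = 146.25 → 146.
front: 21.5 × 7.5 = 161.25 → 161.
hood: 20.5 × 7.5 = 153.75 → 154.

back 139; collar 146; front 161; hood 154.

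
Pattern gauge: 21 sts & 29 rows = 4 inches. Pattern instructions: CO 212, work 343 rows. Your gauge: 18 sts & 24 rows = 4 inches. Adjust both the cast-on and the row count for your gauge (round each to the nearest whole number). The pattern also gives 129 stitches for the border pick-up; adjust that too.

Cast on 182 stitches; work 284 rows; border pick-up 111 stitches.

Stitches: 212 × 18/21 = 181.71 → 182.
Rows: 343 × 24/29 = 283.86 → 284.
border pick-up: 129 × 18/21 = 110.57 → 111.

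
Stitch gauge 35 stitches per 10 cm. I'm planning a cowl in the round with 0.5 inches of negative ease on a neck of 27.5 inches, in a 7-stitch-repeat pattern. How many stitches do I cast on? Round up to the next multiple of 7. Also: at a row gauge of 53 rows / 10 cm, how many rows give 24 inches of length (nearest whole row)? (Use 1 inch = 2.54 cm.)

Cast on 245 stitches; work 323 rows.

Finished = 27.5 − 0.5 = 27 inches.
27 inches × 2.54 = 68.58 cm.
35/10 = 3.5 sts per cm; 68.58 × 3.5 = 240.03 sts.
Next multiple of 7 → 245.
24 inches = 60.96 cm; × 5.3 = 323.09 → 323 rows.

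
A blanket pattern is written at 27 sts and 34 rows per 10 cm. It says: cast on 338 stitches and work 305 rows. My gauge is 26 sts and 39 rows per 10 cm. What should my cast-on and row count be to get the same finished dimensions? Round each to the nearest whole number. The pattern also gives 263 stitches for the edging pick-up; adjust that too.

Cast on 325 stitches; work 350 rows; edging pick-up 253 stitches.

Stitches: 338 × 26/27 = 325.48 → 325.
Rows: 305 × 39/34 = 349.85 → 350.
edging pick-up: 263 × 26/27 = 253.26 → 253.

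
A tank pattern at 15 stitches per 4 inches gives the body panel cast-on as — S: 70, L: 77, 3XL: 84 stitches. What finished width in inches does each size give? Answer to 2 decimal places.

15/4 = 3.75 sts per in.
S: 70 / 3.75 = 18.667 → 18.67 in.
L: 77 / 3.75 = 20.533 → 20.53 in.
3XL: 84 / 3.75 = 22.400 → 22.40 in.

S 18.67 inches; L 20.53 inches; 3XL 22.40 inches.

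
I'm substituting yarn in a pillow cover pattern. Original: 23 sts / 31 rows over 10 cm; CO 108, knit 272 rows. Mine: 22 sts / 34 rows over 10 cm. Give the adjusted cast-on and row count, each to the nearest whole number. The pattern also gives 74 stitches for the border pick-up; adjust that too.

Stitches: 108 × 22/23 = 103.30 → 103.
Rows: 272 × 34/31 = 298.32 → 298.
border pick-up: 74 × 22/23 = 70.78 → 71.

Cast on 103 stitches; work 298 rows; border pick-up 71 stitches.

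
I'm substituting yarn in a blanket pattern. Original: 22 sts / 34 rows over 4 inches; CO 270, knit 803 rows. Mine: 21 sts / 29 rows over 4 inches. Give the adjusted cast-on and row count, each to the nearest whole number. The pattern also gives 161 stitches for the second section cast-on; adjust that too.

Cast on 258 stitches; work 685 rows; second section cast-on 154 stitches.

Stitches: 270 × 21/22 = 257.73 → 258.
Rows: 803 × 29/34 = 684.91 → 685.
second section cast-on: 161 × 21/22 = 153.68 → 154.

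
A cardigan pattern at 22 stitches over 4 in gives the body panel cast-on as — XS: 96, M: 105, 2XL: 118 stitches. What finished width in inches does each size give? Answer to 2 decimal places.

22/4 = 5.5 sts per in.
XS: 96 / 5.5 = 17.455 → 17.45 in.
M: 105 / 5.5 = 19.091 → 19.09 in.
2XL: 118 / 5.5 = 21.455 → 21.45 in.

XS 17.45 inches; M 19.09 inches; 2XL 21.45 inches.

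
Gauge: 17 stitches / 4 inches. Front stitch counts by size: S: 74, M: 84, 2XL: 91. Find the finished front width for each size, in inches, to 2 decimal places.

S 17.41 inches; M 19.76 inches; 2XL 21.41 inches.

17/4 = 4.25 sts per in.
S: 74 / 4.25 = 17.412 → 17.41 in.
M: 84 / 4.25 = 19.765 → 19.76 in.
2XL: 91 / 4.25 = 21.412 → 21.41 in.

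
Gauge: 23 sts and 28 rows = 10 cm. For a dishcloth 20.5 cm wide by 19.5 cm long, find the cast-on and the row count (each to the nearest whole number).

Cast on 47 stitches and work 55 rows.

Stitch gauge = 23/10 = 2.3 sts/cm; 20.5 × 2.3 = 47.15 → 47 sts.
Row gauge = 28/10 = 2.8 rows/cm; 19.5 × 2.8 = 54.60 → 55 rows.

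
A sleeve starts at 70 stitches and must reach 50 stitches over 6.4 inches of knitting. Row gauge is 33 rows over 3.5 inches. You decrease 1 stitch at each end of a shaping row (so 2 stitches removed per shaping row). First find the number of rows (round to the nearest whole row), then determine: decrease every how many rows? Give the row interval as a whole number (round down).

Rows = 6.4 × 9.429 = 60.3 → 60 rows.
Stitches to remove: 20 → 10 shaping rows (at 2 st each).
60 / 10 = 6.00 → every 6 rows.

Decrease every 6th row.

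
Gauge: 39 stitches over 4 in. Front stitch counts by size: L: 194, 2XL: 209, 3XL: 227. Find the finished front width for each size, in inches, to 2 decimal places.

39/4 = 9.75 sts per in.
L: 194 / 9.75 = 19.897 → 19.90 in.
2XL: 209 / 9.75 = 21.436 → 21.44 in.
3XL: 227 / 9.75 = 23.282 → 23.28 in.

L 19.90 inches; 2XL 21.44 inches; 3XL 23.28 inches.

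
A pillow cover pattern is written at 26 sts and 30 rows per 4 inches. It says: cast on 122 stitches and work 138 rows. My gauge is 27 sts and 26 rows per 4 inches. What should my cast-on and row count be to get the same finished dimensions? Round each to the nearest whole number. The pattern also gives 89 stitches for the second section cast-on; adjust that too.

Cast on 127 stitches; work 120 rows; second section cast-on 92 stitches.

Stitches: 122 × 27/26 = 126.69 → 127.
Rows: 138 × 26/30 = 119.60 → 120.
second section cast-on: 89 × 27/26 = 92.42 → 92.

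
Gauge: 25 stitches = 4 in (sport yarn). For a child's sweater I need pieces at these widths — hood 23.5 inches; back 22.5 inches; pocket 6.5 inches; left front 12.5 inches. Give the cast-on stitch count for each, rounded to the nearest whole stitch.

Rate = 25/4 = 6.25 sts per in.
hood: 23.5 × 6.25 = 146.88 → 147.
back: 22.5 × 6.25 = 140.62 → 141.
pocket: 6.5 × 6.25 = 40.62 → 41.
left front: 12.5 × 6.25 = 78.12 → 78.

hood 147; back 141; pocket 41; left front 78.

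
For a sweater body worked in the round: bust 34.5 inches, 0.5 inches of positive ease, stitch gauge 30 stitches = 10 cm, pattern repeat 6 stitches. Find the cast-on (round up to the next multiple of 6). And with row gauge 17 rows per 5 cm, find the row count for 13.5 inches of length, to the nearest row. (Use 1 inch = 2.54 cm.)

Finished = 34.5 + 0.5 = 35 inches.
35 inches × 2.54 = 88.90 cm.
30/10 = 3 sts per cm; 88.90 × 3 = 266.70 sts.
Next multiple of 6 → 270.
13.5 inches = 34.29 cm; × 3.4 = 116.59 → 117 rows.

Cast on 270 stitches; work 117 rows.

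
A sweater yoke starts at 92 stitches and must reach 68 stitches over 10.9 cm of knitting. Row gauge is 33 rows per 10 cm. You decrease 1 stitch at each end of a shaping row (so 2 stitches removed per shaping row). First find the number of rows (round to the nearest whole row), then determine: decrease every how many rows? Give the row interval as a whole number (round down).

Decrease every 3rd row.

Rows = 10.9 × 3.3 = 36.0 → 36 rows.
Stitches to remove: 24 → 12 shaping rows (at 2 st each).
36 / 12 = 3.00 → every 3 rows.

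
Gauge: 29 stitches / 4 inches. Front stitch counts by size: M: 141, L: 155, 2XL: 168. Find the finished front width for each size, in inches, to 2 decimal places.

29/4 = 7.25 sts per in.
M: 141 / 7.25 = 19.448 → 19.45 in.
L: 155 / 7.25 = 21.379 → 21.38 in.
2XL: 168 / 7.25 = 23.172 → 23.17 in.

M 19.45 inches; L 21.38 inches; 2XL 23.17 inches.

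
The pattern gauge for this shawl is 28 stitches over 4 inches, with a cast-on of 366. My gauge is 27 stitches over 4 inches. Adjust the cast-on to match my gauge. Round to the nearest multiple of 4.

352 stitches.

Scale factor = 27 / 28 = 0.964.
366 × 27 / 28 = 352.93 sts.
→ 352 sts.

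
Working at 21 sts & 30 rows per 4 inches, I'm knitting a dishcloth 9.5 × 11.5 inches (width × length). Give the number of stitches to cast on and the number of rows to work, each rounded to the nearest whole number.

Cast on 50 stitches and work 86 rows.

Stitch gauge = 21/4 = 5.25 sts/in; 9.5 × 5.25 = 49.88 → 50 sts.
Row gauge = 30/4 = 7.5 rows/in; 11.5 × 7.5 = 86.25 → 86 rows.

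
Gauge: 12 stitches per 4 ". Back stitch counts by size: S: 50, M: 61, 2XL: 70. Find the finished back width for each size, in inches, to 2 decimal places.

S 16.67 inches; M 20.33 inches; 2XL 23.33 inches.

12/4 = 3 sts per in.
S: 50 / 3 = 16.667 → 16.67 in.
M: 61 / 3 = 20.333 → 20.33 in.
2XL: 70 / 3 = 23.333 → 23.33 in.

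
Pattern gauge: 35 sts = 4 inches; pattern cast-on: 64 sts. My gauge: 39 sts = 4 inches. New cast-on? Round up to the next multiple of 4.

Scale factor = 39 / 35 = 1.114.
64 × 39 / 35 = 71.31 sts.
→ 72 sts.

Cast on 72 stitches.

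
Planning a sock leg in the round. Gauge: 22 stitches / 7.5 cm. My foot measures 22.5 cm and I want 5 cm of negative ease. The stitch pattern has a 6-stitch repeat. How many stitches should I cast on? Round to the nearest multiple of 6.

Finished = 22.5 − 5 = 17.5 cm.
22 / 7.5 = 2.933 sts/cm.
17.5 × 2.933 = 51.33 sts.
Nearest multiple of 6: 54.

CO 54 sts.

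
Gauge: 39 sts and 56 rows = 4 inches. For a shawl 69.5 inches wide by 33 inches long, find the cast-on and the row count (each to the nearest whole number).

Cast on 678 stitches and work 462 rows.

Stitch gauge = 39/4 = 9.75 sts/in; 69.5 × 9.75 = 677.62 → 678 sts.
Row gauge = 56/4 = 14 rows/in; 33 × 14 = 462.00 → 462 rows.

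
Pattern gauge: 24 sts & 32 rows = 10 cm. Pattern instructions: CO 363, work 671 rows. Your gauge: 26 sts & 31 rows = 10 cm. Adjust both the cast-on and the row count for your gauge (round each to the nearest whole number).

Stitches: 363 × 26/24 = 393.25 → 393.
Rows: 671 × 31/32 = 650.03 → 650.

Cast on 393 stitches; work 650 rows.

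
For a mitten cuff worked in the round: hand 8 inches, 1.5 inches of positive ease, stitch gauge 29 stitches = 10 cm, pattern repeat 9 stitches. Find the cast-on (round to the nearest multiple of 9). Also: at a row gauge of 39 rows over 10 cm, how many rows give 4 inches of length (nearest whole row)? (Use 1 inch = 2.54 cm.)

Cast on 72 stitches; work 40 rows.

Finished = 8 + 1.5 = 9.5 inches.
9.5 inches × 2.54 = 24.13 cm.
29/10 = 2.9 sts per cm; 24.13 × 2.9 = 69.98 sts.
Nearest multiple of 9 → 72.
4 inches = 10.16 cm; × 3.9 = 39.62 → 40 rows.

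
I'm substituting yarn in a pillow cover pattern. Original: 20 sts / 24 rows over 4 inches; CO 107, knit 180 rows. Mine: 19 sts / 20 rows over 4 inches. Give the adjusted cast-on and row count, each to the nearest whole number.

Cast on 102 stitches; work 150 rows.

Stitches: 107 × 19/20 = 101.65 → 102.
Rows: 180 × 20/24 = 150.00 → 150.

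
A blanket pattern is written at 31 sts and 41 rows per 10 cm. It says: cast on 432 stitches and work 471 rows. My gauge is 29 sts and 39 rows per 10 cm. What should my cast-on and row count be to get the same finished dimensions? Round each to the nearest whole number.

Cast on 404 stitches; work 448 rows.

Stitches: 432 × 29/31 = 404.13 → 404.
Rows: 471 × 39/41 = 448.02 → 448.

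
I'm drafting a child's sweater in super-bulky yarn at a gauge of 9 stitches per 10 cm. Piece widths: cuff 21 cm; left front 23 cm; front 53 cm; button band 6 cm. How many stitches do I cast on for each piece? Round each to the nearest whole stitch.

Rate = 9/10 = 0.9 sts per cm.
cuff: 21 × 0.9 = 18.90 → 19.
left front: 23 × 0.9 = 20.70 → 21.
front: 53 × 0.9 = 47.70 → 48.
button band: 6 × 0.9 = 5.40 → 5.

cuff 19; left front 21; front 48; button band 5.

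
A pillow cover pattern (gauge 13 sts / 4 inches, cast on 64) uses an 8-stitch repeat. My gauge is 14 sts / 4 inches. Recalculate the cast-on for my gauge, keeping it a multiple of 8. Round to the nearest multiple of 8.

CO 72 sts.

64 × 14 / 13 = 68.92.
Nearest multiple of 8: 72.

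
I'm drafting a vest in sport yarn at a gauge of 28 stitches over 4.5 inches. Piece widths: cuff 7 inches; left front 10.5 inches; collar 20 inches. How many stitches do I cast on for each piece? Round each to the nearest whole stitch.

Rate = 28/4.5 = 6.222 sts per in.
cuff: 7 × 6.222 = 43.56 → 44.
left front: 10.5 × 6.222 = 65.33 → 65.
collar: 20 × 6.222 = 124.44 → 124.

cuff 44; left front 65; collar 124.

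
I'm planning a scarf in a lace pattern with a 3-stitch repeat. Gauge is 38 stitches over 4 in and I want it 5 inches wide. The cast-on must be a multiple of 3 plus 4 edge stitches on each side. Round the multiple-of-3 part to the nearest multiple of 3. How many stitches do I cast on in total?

38 / 4 = 9.5 sts per inch.
5 × 9.5 = 47.50 sts.
Less 8 edge sts → 39.50 for the repeat.
Nearest multiple of 3: 39.
Add back 8 edge sts → 47.

CO 47 sts.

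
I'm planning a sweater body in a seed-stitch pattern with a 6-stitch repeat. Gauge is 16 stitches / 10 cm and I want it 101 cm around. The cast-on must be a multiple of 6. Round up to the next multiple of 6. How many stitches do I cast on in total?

162 stitches.

16 / 10 = 1.6 sts per cm.
101 × 1.6 = 161.60 sts.
Next multiple of 6: 162.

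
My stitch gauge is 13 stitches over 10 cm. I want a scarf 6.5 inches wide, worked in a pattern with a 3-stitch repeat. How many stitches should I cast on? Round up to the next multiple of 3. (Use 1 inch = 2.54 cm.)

6.5 in = 6.5 × 2.54 = 16.51 cm.
13 / 10 = 1.3 sts/cm.
16.51 × 1.3 = 21.46 sts.
→ 24.

Cast on 24 stitches.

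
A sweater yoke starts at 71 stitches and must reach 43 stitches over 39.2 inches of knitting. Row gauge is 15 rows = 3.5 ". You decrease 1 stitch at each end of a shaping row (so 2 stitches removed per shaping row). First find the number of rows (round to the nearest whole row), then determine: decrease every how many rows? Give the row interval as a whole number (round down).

Decrease every 12th row.

Rows = 39.2 × 4.286 = 168.0 → 168 rows.
Stitches to remove: 28 → 14 shaping rows (at 2 st each).
168 / 14 = 12.00 → every 12 rows.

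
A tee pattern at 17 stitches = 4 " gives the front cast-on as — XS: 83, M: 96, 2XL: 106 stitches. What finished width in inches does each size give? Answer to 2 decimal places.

XS 19.53 inches; M 22.59 inches; 2XL 24.94 inches.

17/4 = 4.25 sts per in.
XS: 83 / 4.25 = 19.529 → 19.53 in.
M: 96 / 4.25 = 22.588 → 22.59 in.
2XL: 106 / 4.25 = 24.941 → 24.94 in.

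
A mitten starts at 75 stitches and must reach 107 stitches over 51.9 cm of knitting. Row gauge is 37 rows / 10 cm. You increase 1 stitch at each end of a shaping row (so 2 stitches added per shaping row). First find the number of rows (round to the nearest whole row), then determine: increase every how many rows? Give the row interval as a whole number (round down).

Rows = 51.9 × 3.7 = 192.0 → 192 rows.
Stitches to add: 32 → 16 shaping rows (at 2 st each).
192 / 16 = 12.00 → every 12 rows.

Increase every 12th row.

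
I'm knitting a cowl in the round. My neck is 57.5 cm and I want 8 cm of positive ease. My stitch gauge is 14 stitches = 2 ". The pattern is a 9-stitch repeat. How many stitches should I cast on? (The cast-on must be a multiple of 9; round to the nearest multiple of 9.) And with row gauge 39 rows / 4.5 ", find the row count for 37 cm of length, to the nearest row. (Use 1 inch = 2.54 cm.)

Cast on 180 stitches; work 126 rows.

Finished = 57.5 + 8 = 65.5 cm.
65.5 cm × 1/2.54 = 25.79 inches.
14/2 = 7 sts per in; 25.79 × 7 = 180.51 sts.
Nearest multiple of 9 → 180.
37 cm = 14.57 inches; × 8.667 = 126.25 → 126 rows.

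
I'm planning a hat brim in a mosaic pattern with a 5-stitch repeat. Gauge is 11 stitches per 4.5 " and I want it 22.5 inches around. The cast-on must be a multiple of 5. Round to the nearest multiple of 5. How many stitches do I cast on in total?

11 / 4.5 = 2.444 sts per inch.
22.5 × 2.444 = 55.00 sts.
Nearest multiple of 5: 55.

55 stitches.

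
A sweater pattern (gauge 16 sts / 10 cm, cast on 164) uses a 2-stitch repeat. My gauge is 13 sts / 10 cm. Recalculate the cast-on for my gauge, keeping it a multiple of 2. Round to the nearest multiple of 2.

CO 134 sts.

164 × 13 / 16 = 133.25.
Nearest multiple of 2: 134.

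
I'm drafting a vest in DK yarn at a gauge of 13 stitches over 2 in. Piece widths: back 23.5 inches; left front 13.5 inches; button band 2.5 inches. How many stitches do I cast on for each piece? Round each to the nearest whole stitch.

back 153; left front 88; button band 16.

Rate = 13/2 = 6.5 sts per in.
back: 23.5 × 6.5 = 152.75 → 153.
left front: 13.5 × 6.5 = 87.75 → 88.
button band: 2.5 × 6.5 = 16.25 → 16.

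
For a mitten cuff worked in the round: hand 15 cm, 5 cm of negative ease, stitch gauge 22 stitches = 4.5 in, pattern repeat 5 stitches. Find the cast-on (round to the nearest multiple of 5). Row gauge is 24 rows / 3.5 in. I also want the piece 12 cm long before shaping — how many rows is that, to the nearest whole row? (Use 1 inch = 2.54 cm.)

Finished = 15 − 5 = 10 cm.
10 cm × 1/2.54 = 3.94 inches.
22/4.5 = 4.889 sts per in; 3.94 × 4.889 = 19.25 sts.
Nearest multiple of 5 → 20.
12 cm = 4.72 inches; × 6.857 = 32.40 → 32 rows.

Cast on 20 stitches; work 32 rows.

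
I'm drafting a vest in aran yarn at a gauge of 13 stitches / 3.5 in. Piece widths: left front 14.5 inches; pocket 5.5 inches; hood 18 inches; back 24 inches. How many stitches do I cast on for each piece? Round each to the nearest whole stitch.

left front 54; pocket 20; hood 67; back 89.

Rate = 13/3.5 = 3.714 sts per in.
left front: 14.5 × 3.714 = 53.86 → 54.
pocket: 5.5 × 3.714 = 20.43 → 20.
hood: 18 × 3.714 = 66.86 → 67.
back: 24 × 3.714 = 89.14 → 89.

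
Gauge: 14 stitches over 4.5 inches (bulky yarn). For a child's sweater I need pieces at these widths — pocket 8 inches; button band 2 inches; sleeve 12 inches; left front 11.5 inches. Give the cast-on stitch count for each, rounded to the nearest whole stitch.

Rate = 14/4.5 = 3.111 sts per in.
pocket: 8 × 3.111 = 24.89 → 25.
button band: 2 × 3.111 = 6.22 → 6.
sleeve: 12 × 3.111 = 37.33 → 37.
left front: 11.5 × 3.111 = 35.78 → 36.

pocket 25; button band 6; sleeve 37; left front 36.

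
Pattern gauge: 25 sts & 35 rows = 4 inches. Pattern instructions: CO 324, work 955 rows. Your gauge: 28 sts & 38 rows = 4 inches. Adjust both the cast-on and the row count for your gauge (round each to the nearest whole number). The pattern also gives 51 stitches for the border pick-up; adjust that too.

Cast on 363 stitches; work 1037 rows; border pick-up 57 stitches.

Stitches: 324 × 28/25 = 362.88 → 363.
Rows: 955 × 38/35 = 1036.86 → 1037.
border pick-up: 51 × 28/25 = 57.12 → 57.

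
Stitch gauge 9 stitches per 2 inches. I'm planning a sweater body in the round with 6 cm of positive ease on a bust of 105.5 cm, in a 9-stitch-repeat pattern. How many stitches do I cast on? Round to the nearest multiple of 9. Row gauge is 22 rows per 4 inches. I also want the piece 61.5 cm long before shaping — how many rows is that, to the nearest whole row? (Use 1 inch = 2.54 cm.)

Finished = 105.5 + 6 = 111.5 cm.
111.5 cm × 1/2.54 = 43.90 inches.
9/2 = 4.5 sts per in; 43.90 × 4.5 = 197.54 sts.
Nearest multiple of 9 → 198.
61.5 cm = 24.21 inches; × 5.5 = 133.17 → 133 rows.

Cast on 198 stitches; work 133 rows.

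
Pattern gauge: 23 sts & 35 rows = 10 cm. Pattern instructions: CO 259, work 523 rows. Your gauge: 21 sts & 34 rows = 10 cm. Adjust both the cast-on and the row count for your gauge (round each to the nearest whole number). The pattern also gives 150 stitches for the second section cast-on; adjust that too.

Cast on 236 stitches; work 508 rows; second section cast-on 137 stitches.

Stitches: 259 × 21/23 = 236.48 → 236.
Rows: 523 × 34/35 = 508.06 → 508.
second section cast-on: 150 × 21/23 = 136.96 → 137.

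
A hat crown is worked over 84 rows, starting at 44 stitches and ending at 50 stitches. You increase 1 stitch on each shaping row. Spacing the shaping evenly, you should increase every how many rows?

Increase every 14th row.

Stitches to add: |50 − 44| = 6.
Shaping rows needed: 6 / 1 = 6.
84 rows / 6 = every 14 rows.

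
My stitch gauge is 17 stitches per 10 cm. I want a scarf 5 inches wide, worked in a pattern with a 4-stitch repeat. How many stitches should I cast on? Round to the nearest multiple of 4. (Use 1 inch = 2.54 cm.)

CO 20 sts.

5 in = 5 × 2.54 = 12.70 cm.
17 / 10 = 1.7 sts/cm.
12.70 × 1.7 = 21.59 sts.
→ 20.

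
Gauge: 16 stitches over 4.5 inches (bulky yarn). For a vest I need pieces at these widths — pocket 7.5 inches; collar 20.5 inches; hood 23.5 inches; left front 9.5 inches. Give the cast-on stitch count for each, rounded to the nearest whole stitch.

pocket 27; collar 73; hood 84; left front 34.

Rate = 16/4.5 = 3.556 sts per in.
pocket: 7.5 × 3.556 = 26.67 → 27.
collar: 20.5 × 3.556 = 72.89 → 73.
hood: 23.5 × 3.556 = 83.56 → 84.
left front: 9.5 × 3.556 = 33.78 → 34.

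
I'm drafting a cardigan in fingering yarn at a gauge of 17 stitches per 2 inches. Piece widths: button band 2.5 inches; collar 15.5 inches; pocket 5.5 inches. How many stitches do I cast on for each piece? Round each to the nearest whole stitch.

Rate = 17/2 = 8.5 sts per in.
button band: 2.5 × 8.5 = 21.25 → 21.
collar: 15.5 × 8.5 = 131.75 → 132.
pocket: 5.5 × 8.5 = 46.75 → 47.

button band 21; collar 132; pocket 47.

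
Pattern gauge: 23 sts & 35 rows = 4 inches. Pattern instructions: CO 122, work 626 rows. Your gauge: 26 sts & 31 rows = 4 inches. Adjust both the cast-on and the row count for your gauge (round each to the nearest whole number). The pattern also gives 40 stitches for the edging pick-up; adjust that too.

Stitches: 122 × 26/23 = 137.91 → 138.
Rows: 626 × 31/35 = 554.46 → 554.
edging pick-up: 40 × 26/23 = 45.22 → 45.

Cast on 138 stitches; work 554 rows; edging pick-up 45 stitches.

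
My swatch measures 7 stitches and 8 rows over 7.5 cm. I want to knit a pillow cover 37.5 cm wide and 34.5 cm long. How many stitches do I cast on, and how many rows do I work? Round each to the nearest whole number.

Stitch gauge = 7/7.5 = 0.933 sts/cm; 37.5 × 0.933 = 35.00 → 35 sts.
Row gauge = 8/7.5 = 1.067 rows/cm; 34.5 × 1.067 = 36.80 → 37 rows.

Cast on 35 stitches and work 37 rows.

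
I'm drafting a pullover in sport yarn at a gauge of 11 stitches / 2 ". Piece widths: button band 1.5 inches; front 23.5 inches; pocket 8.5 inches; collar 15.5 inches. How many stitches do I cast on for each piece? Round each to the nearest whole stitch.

Rate = 11/2 = 5.5 sts per in.
button band: 1.5 × 5.5 = 8.25 → 8.
front: 23.5 × 5.5 = 129.25 → 129.
pocket: 8.5 × 5.5 = 46.75 → 47.
collar: 15.5 × 5.5 = 85.25 → 85.

button band 8; front 129; pocket 47; collar 85.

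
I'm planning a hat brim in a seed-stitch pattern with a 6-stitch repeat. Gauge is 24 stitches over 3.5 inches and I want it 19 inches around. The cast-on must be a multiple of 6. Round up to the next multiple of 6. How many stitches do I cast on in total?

Cast on 132 stitches.

24 / 3.5 = 6.857 sts per inch.
19 × 6.857 = 130.29 sts.
Next multiple of 6: 132.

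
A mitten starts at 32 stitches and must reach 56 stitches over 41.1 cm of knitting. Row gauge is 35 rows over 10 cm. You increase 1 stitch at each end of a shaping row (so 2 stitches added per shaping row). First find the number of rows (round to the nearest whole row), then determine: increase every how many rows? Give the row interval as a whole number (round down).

Increase every 12th row.

Rows = 41.1 × 3.5 = 143.8 → 144 rows.
Stitches to add: 24 → 12 shaping rows (at 2 st each).
144 / 12 = 12.00 → every 12 rows.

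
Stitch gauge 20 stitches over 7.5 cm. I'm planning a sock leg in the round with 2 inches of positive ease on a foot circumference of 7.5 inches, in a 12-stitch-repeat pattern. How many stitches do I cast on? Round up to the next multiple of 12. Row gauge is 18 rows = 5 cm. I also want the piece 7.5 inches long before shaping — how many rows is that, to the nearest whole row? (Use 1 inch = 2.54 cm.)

Cast on 72 stitches; work 69 rows.

Finished = 7.5 + 2 = 9.5 inches.
9.5 inches × 2.54 = 24.13 cm.
20/7.5 = 2.667 sts per cm; 24.13 × 2.667 = 64.35 sts.
Next multiple of 12 → 72.
7.5 inches = 19.05 cm; × 3.6 = 68.58 → 69 rows.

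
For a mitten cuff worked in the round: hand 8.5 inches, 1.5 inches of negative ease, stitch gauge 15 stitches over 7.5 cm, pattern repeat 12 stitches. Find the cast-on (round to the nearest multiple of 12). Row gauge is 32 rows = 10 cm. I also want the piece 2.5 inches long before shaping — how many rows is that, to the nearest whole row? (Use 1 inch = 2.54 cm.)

Finished = 8.5 − 1.5 = 7 inches.
7 inches × 2.54 = 17.78 cm.
15/7.5 = 2 sts per cm; 17.78 × 2 = 35.56 sts.
Nearest multiple of 12 → 36.
2.5 inches = 6.35 cm; × 3.2 = 20.32 → 20 rows.

Cast on 36 stitches; work 20 rows.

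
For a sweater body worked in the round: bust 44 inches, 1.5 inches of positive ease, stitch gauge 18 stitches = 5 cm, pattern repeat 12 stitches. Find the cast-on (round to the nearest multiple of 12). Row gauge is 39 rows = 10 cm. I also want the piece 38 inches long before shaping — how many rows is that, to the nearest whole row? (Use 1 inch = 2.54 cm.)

Cast on 420 stitches; work 376 rows.

Finished = 44 + 1.5 = 45.5 inches.
45.5 inches × 2.54 = 115.57 cm.
18/5 = 3.6 sts per cm; 115.57 × 3.6 = 416.05 sts.
Nearest multiple of 12 → 420.
38 inches = 96.52 cm; × 3.9 = 376.43 → 376 rows.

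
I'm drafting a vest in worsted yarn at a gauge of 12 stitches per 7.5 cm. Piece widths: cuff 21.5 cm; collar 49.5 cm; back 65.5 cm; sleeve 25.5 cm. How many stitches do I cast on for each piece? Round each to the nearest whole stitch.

cuff 34; collar 79; back 105; sleeve 41.

Rate = 12/7.5 = 1.6 sts per cm.
cuff: 21.5 × 1.6 = 34.40 → 34.
collar: 49.5 × 1.6 = 79.20 → 79.
back: 65.5 × 1.6 = 104.80 → 105.
sleeve: 25.5 × 1.6 = 40.80 → 41.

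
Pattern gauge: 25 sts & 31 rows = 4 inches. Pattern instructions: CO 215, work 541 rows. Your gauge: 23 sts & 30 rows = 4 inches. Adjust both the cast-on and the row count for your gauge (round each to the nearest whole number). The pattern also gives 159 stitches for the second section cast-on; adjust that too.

Stitches: 215 × 23/25 = 197.80 → 198.
Rows: 541 × 30/31 = 523.55 → 524.
second section cast-on: 159 × 23/25 = 146.28 → 146.

Cast on 198 stitches; work 524 rows; second section cast-on 146 stitches.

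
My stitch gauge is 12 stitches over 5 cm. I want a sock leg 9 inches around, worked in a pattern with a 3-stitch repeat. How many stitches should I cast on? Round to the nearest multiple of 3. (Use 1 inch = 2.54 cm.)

9 in = 9 × 2.54 = 22.86 cm.
12 / 5 = 2.4 sts/cm.
22.86 × 2.4 = 54.86 sts.
→ 54.

54 stitches.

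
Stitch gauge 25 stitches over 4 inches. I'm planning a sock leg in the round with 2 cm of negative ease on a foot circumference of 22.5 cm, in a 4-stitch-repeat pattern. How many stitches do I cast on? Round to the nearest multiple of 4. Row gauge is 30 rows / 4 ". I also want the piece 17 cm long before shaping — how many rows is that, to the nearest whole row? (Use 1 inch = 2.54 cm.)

Finished = 22.5 − 2 = 20.5 cm.
20.5 cm × 1/2.54 = 8.07 inches.
25/4 = 6.25 sts per in; 8.07 × 6.25 = 50.44 sts.
Nearest multiple of 4 → 52.
17 cm = 6.69 inches; × 7.5 = 50.20 → 50 rows.

Cast on 52 stitches; work 50 rows.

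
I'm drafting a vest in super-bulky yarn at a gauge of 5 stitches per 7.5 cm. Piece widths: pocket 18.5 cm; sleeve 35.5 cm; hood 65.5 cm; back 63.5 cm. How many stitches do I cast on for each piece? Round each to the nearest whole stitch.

Rate = 5/7.5 = 0.667 sts per cm.
pocket: 18.5 × 0.667 = 12.33 → 12.
sleeve: 35.5 × 0.667 = 23.67 → 24.
hood: 65.5 × 0.667 = 43.67 → 44.
back: 63.5 × 0.667 = 42.33 → 42.

pocket 12; sleeve 24; hood 44; back 42.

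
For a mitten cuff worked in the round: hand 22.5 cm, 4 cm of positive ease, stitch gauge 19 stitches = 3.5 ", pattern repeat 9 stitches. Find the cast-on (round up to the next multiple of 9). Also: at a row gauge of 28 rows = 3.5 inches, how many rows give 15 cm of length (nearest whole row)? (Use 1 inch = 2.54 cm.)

Cast on 63 stitches; work 47 rows.

Finished = 22.5 + 4 = 26.5 cm.
26.5 cm × 1/2.54 = 10.43 inches.
19/3.5 = 5.429 sts per in; 10.43 × 5.429 = 56.64 sts.
Next multiple of 9 → 63.
15 cm = 5.91 inches; × 8 = 47.24 → 47 rows.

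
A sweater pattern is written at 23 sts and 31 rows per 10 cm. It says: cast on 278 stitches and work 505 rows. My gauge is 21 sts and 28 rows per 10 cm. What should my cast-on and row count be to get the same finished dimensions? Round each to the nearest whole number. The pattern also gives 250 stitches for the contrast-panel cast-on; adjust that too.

Cast on 254 stitches; work 456 rows; contrast-panel cast-on 228 stitches.

Stitches: 278 × 21/23 = 253.83 → 254.
Rows: 505 × 28/31 = 456.13 → 456.
contrast-panel cast-on: 250 × 21/23 = 228.26 → 228.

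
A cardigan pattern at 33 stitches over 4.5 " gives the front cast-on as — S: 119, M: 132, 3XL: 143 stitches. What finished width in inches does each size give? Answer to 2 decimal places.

33/4.5 = 7.333 sts per in.
S: 119 / 7.333 = 16.227 → 16.23 in.
M: 132 / 7.333 = 18.000 → 18.00 in.
3XL: 143 / 7.333 = 19.500 → 19.50 in.

S 16.23 inches; M 18.00 inches; 3XL 19.50 inches.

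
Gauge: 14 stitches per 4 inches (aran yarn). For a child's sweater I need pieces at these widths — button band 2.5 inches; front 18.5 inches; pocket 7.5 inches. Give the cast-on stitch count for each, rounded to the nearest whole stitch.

Rate = 14/4 = 3.5 sts per in.
button band: 2.5 × 3.5 = 8.75 → 9.
front: 18.5 × 3.5 = 64.75 → 65.
pocket: 7.5 × 3.5 = 26.25 → 26.

button band 9; front 65; pocket 26.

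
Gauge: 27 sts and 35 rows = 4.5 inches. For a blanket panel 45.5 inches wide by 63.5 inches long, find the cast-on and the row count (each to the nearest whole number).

Stitch gauge = 27/4.5 = 6 sts/in; 45.5 × 6 = 273.00 → 273 sts.
Row gauge = 35/4.5 = 7.778 rows/in; 63.5 × 7.778 = 493.89 → 494 rows.

Cast on 273 stitches and work 494 rows.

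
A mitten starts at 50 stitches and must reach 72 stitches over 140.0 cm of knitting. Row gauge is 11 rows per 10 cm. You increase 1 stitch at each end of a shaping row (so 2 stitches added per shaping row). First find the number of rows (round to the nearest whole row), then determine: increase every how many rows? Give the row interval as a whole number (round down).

Increase every 14th row.

Rows = 140.0 × 1.1 = 154.0 → 154 rows.
Stitches to add: 22 → 11 shaping rows (at 2 st each).
154 / 11 = 14.00 → every 14 rows.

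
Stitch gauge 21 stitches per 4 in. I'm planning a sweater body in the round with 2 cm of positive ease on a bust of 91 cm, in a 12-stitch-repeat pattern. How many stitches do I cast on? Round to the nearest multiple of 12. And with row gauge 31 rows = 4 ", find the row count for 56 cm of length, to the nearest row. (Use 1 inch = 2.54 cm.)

Finished = 91 + 2 = 93 cm.
93 cm × 1/2.54 = 36.61 inches.
21/4 = 5.25 sts per in; 36.61 × 5.25 = 192.22 sts.
Nearest multiple of 12 → 192.
56 cm = 22.05 inches; × 7.75 = 170.87 → 171 rows.

Cast on 192 stitches; work 171 rows.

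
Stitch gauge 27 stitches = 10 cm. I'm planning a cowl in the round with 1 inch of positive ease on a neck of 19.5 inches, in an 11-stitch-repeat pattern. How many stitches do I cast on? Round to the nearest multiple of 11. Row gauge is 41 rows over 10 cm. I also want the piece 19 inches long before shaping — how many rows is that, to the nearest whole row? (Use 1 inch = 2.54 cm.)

Cast on 143 stitches; work 198 rows.

Finished = 19.5 + 1 = 20.5 inches.
20.5 inches × 2.54 = 52.07 cm.
27/10 = 2.7 sts per cm; 52.07 × 2.7 = 140.59 sts.
Nearest multiple of 11 → 143.
19 inches = 48.26 cm; × 4.1 = 197.87 → 198 rows.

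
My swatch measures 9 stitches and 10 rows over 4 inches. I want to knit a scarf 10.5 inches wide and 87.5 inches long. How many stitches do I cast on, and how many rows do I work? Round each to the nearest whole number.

Cast on 24 stitches and work 219 rows.

Stitch gauge = 9/4 = 2.25 sts/in; 10.5 × 2.25 = 23.62 → 24 sts.
Row gauge = 10/4 = 2.5 rows/in; 87.5 × 2.5 = 218.75 → 219 rows.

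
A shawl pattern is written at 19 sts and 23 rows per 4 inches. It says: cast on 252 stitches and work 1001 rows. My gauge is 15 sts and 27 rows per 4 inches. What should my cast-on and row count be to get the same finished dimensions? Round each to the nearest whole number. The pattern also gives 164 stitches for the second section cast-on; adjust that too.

Cast on 199 stitches; work 1175 rows; second section cast-on 129 stitches.

Stitches: 252 × 15/19 = 198.95 → 199.
Rows: 1001 × 27/23 = 1175.09 → 1175.
second section cast-on: 164 × 15/19 = 129.47 → 129.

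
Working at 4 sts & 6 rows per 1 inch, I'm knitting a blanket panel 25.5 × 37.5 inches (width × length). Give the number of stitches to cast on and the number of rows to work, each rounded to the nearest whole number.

Stitch gauge = 4/1 = 4 sts/in; 25.5 × 4 = 102.00 → 102 sts.
Row gauge = 6/1 = 6 rows/in; 37.5 × 6 = 225.00 → 225 rows.

Cast on 102 stitches and work 225 rows.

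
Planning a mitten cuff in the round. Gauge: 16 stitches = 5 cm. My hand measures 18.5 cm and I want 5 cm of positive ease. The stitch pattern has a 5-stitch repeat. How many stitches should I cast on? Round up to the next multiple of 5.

80 stitches.

Finished = 18.5 + 5 = 23.5 cm.
16 / 5 = 3.2 sts/cm.
23.5 × 3.2 = 75.20 sts.
Next multiple of 5: 80.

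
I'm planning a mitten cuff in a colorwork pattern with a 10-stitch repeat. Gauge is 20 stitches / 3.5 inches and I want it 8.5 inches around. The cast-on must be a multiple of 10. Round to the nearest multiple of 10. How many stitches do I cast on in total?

Cast on 50 stitches.

20 / 3.5 = 5.714 sts per inch.
8.5 × 5.714 = 48.57 sts.
Nearest multiple of 10: 50.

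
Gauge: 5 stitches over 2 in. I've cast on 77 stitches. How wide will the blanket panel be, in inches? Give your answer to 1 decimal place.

30.8 inches.

5 stitches / 2 inch = 2.5 stitches per inch.
77 / 2.5 = 30.80 inches.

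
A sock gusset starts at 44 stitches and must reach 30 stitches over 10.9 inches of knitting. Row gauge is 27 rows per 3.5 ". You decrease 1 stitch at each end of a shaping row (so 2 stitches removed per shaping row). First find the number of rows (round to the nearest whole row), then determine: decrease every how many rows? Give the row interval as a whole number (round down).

Decrease every 12th row.

Rows = 10.9 × 7.714 = 84.1 → 84 rows.
Stitches to remove: 14 → 7 shaping rows (at 2 st each).
84 / 7 = 12.00 → every 12 rows.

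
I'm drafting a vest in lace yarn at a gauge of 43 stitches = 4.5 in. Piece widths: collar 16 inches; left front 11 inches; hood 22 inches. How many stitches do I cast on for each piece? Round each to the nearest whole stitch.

collar 153; left front 105; hood 210.

Rate = 43/4.5 = 9.556 sts per in.
collar: 16 × 9.556 = 152.89 → 153.
left front: 11 × 9.556 = 105.11 → 105.
hood: 22 × 9.556 = 210.22 → 210.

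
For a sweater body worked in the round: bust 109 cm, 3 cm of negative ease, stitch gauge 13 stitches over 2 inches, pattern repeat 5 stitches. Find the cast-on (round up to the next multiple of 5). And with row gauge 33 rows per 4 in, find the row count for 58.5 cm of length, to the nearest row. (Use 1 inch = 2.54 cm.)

Finished = 109 − 3 = 106 cm.
106 cm × 1/2.54 = 41.73 inches.
13/2 = 6.5 sts per in; 41.73 × 6.5 = 271.26 sts.
Next multiple of 5 → 275.
58.5 cm = 23.03 inches; × 8.25 = 190.01 → 190 rows.

Cast on 275 stitches; work 190 rows.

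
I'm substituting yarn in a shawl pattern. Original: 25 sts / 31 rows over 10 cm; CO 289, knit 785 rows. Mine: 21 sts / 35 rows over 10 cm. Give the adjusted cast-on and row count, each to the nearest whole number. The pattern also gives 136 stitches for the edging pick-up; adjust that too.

Cast on 243 stitches; work 886 rows; edging pick-up 114 stitches.

Stitches: 289 × 21/25 = 242.76 → 243.
Rows: 785 × 35/31 = 886.29 → 886.
edging pick-up: 136 × 21/25 = 114.24 → 114.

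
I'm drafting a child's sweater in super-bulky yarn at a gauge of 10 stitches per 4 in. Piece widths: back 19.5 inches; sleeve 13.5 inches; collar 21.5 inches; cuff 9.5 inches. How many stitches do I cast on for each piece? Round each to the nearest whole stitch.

Rate = 10/4 = 2.5 sts per in.
back: 19.5 × 2.5 = 48.75 → 49.
sleeve: 13.5 × 2.5 = 33.75 → 34.
collar: 21.5 × 2.5 = 53.75 → 54.
cuff: 9.5 × 2.5 = 23.75 → 24.

back 49; sleeve 34; collar 54; cuff 24.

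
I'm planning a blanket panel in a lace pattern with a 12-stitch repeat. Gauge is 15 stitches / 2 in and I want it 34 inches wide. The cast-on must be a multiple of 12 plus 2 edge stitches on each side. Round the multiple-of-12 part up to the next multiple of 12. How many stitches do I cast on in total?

15 / 2 = 7.5 sts per inch.
34 × 7.5 = 255.00 sts.
Less 4 edge sts → 251.00 for the repeat.
Next multiple of 12: 252.
Add back 4 edge sts → 256.

CO 256 sts.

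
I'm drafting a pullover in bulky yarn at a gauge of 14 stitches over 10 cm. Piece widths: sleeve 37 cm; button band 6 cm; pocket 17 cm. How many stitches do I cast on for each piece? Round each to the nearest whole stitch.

sleeve 52; button band 8; pocket 24.

Rate = 14/10 = 1.4 sts per cm.
sleeve: 37 × 1.4 = 51.80 → 52.
button band: 6 × 1.4 = 8.40 → 8.
pocket: 17 × 1.4 = 23.80 → 24.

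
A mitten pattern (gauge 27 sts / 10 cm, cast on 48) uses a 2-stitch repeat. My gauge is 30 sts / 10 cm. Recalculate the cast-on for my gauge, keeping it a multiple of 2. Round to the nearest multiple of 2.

Cast on 54 stitches.

48 × 30 / 27 = 53.33.
Nearest multiple of 2: 54.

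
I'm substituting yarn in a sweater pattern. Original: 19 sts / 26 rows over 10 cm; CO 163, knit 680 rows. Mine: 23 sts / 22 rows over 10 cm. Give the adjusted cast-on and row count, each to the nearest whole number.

Cast on 197 stitches; work 575 rows.

Stitches: 163 × 23/19 = 197.32 → 197.
Rows: 680 × 22/26 = 575.38 → 575.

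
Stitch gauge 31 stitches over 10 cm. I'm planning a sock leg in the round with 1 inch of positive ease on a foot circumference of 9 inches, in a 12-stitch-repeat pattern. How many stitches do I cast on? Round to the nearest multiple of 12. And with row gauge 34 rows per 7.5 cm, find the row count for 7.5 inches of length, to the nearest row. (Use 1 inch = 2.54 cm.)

Finished = 9 + 1 = 10 inches.
10 inches × 2.54 = 25.40 cm.
31/10 = 3.1 sts per cm; 25.40 × 3.1 = 78.74 sts.
Nearest multiple of 12 → 84.
7.5 inches = 19.05 cm; × 4.533 = 86.36 → 86 rows.

Cast on 84 stitches; work 86 rows.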